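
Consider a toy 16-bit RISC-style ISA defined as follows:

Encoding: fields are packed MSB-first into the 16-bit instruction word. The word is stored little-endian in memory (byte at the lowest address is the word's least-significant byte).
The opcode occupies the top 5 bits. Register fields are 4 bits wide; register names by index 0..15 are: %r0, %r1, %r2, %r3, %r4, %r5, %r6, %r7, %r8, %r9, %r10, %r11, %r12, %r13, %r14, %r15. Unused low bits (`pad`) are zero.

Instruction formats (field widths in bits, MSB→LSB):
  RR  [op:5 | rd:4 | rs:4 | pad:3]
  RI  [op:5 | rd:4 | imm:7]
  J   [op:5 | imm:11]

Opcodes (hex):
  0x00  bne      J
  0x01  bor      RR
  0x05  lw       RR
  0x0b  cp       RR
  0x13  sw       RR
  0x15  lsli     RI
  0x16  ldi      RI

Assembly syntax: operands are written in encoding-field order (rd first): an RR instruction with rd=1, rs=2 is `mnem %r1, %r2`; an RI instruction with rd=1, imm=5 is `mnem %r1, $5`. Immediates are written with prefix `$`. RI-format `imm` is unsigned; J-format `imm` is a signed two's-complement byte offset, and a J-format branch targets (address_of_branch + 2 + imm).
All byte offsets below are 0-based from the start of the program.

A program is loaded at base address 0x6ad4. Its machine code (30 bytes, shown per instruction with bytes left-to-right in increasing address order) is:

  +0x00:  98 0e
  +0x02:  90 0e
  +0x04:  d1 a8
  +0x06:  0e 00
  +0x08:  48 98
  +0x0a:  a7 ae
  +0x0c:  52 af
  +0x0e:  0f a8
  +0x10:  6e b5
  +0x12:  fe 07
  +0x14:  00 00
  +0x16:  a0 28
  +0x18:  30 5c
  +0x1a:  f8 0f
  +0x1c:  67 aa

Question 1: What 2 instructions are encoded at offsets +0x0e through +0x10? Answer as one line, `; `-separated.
lsli %r0, $15; ldi %r10, $110

@+0e  little-endian(0f a8) = 0xa80f
  opcode bits[15:11]=0x15: lsli/RI
  rd@[10:7]=0x0 ⇒ %r0
  imm@[6:0]=0xf ⇒ $15
@+10  little-endian(6e b5) = 0xb56e
  opcode bits[15:11]=0x16: ldi/RI
  rd@[10:7]=0xa ⇒ %r10
  imm@[6:0]=0x6e ⇒ $110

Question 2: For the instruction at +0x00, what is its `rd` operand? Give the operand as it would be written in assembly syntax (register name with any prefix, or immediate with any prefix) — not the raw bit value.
off 0x00: read 98 0e as little → 0x0e98
  op=0x0e98>>11=0x1 ⇒ bor (RR)
  rd@[10:7]=0xd ⇒ %r13
  rs@[6:3]=0x3 ⇒ %r3

%r13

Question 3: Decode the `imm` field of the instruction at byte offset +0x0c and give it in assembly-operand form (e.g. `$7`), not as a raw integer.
[0c] 52 af → 0xaf52
  top 5b → 0x15 → lsli [RI]
  [10:7] rd=14 = %r14
  [6:0] imm=82 = $82

$82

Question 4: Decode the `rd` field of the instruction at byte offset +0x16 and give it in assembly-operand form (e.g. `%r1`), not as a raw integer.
@+16  little-endian(a0 28) = 0x28a0
  opcode bits[15:11]=0x5: lw/RR
  rd: (w>>7)&0xf=0x1 → %r1
  rs: (w>>3)&0xf=0x4 → %r4

%r1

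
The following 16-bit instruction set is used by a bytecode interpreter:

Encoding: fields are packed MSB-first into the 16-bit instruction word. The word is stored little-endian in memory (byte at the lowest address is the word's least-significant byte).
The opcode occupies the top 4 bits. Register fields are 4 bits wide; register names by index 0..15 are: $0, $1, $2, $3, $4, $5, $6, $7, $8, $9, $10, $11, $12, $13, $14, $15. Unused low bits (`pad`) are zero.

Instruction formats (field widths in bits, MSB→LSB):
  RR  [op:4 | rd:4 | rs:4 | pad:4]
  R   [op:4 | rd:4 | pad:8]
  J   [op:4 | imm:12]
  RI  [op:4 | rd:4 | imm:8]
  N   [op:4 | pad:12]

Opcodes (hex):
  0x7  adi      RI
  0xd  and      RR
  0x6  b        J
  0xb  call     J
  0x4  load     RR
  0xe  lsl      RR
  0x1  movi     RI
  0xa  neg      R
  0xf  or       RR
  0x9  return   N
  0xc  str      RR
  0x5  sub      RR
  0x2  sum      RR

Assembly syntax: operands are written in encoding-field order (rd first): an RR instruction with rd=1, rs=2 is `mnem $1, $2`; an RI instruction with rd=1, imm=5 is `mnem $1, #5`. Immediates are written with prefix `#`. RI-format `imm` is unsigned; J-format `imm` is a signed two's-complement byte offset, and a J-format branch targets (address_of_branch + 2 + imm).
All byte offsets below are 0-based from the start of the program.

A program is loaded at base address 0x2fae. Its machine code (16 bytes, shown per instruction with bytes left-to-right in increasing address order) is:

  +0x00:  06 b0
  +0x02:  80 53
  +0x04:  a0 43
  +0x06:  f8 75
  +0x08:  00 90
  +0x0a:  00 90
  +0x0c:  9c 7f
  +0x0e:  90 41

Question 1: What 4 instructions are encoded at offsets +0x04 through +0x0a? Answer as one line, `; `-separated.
load $3, $10; adi $5, #248; return; return

off 0x04: read a0 43 as little → 0x43a0
  opcode bits[15:12]=0x4: load/RR
  [11:8] rd=3 = $3
  [7:4] rs=10 = $10
off 0x06: read f8 75 as little → 0x75f8
  opcode bits[15:12]=0x7: adi/RI
  [11:8] rd=5 = $5
  [7:0] imm=248 = #248
off 0x08: read 00 90 as little → 0x9000
  opcode bits[15:12]=0x9: return/N
off 0x0a: read 00 90 as little → 0x9000
  opcode bits[15:12]=0x9: return/N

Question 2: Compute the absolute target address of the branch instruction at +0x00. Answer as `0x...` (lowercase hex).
@+00  little-endian(06 b0) = 0xb006
  opcode bits[15:12]=0xb: call/J
  imm@[11:0]=0x6 ⇒ #6
  target = base 0x2fae + off 0x00 + 2 + imm 6 = 0x2fb6

0x2fb6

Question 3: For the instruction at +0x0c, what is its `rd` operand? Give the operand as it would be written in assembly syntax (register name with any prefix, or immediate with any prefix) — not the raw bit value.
$15

[0c] 9c 7f → 0x7f9c
  op=0x7f9c>>12=0x7 ⇒ adi (RI)
  rd@[11:8]=0xf ⇒ $15
  imm@[7:0]=0x9c ⇒ #156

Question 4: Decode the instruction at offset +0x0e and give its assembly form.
+0x0e: 90 41 ⇒ word 0x4190 (little)
  opcode bits[15:12]=0x4: load/RR
  rd: (w>>8)&0xf=0x1 → $1
  rs: (w>>4)&0xf=0x9 → $9

load $1, $9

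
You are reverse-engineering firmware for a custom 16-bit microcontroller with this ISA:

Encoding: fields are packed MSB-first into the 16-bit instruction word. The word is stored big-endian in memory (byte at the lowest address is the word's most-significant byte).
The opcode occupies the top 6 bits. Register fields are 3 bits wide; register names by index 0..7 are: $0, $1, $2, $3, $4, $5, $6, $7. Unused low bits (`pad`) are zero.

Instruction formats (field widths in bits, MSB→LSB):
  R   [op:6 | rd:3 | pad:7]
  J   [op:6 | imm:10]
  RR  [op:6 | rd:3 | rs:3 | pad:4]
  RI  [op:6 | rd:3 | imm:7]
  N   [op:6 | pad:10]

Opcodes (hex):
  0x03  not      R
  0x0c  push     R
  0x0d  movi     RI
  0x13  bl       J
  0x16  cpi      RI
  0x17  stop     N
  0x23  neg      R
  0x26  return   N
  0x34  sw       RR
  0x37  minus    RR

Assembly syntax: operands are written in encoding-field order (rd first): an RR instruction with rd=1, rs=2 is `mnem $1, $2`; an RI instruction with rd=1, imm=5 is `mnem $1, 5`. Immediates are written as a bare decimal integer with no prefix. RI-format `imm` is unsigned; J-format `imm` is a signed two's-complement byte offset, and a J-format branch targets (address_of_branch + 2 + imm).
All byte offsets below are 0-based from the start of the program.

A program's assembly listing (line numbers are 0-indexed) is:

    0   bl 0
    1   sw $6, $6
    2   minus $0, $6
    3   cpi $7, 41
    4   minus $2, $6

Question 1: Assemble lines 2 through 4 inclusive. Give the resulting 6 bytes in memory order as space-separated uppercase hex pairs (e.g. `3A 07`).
line 2 (minus): pack op=0x37:6|rd=0:3|rs=6:3|pad=0:4 = 0xdc60; big→ dc 60
line 3 (cpi): pack op=0x16:6|rd=7:3|imm=41:7 = 0x5ba9; big→ 5b a9
line 4 (minus): pack op=0x37:6|rd=2:3|rs=6:3|pad=0:4 = 0xdd60; big→ dd 60

DC 60 5B A9 DD 60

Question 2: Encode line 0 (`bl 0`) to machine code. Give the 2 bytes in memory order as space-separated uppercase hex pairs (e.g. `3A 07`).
4C 00

0. bl fields op=0x13:6|imm=0:10 → word 4c00h → 4c 00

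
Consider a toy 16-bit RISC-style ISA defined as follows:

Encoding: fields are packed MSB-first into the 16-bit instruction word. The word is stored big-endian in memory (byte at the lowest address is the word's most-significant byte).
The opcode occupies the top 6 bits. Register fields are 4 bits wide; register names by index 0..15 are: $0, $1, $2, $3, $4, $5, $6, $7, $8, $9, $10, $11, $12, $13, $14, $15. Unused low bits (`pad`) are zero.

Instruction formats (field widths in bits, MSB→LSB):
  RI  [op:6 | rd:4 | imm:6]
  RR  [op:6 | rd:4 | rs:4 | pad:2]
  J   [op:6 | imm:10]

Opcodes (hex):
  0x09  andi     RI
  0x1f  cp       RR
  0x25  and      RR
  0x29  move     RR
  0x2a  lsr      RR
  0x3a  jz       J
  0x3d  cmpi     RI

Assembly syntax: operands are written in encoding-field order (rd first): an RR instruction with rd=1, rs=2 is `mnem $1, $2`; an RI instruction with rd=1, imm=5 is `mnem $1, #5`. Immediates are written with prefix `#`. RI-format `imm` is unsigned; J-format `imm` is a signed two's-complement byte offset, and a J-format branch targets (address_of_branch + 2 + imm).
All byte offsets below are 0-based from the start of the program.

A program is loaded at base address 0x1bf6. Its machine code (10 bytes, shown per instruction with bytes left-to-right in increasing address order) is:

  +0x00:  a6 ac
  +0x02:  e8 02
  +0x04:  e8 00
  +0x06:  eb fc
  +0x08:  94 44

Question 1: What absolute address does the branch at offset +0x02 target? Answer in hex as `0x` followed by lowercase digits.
@+02  big-endian(e8 02) = 0xe802
  op=0xe802>>10=0x3a ⇒ jz (J)
  [9:0] imm=2 = #2
  target = base 0x1bf6 + off 0x02 + 2 + imm 2 = 0x1bfc

0x1bfc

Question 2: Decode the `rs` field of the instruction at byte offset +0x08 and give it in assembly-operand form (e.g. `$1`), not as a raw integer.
$1

+0x08: 94 44 ⇒ word 0x9444 (big)
  top 6b → 0x25 → and [RR]
  [9:6] rd=1 = $1
  [5:2] rs=1 = $1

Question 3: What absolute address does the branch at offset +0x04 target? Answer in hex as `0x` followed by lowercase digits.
[04] e8 00 → 0xe800
  opcode bits[15:10]=0x3a: jz/J
  imm: (w>>0)&0x3ff=0x0 → #0
  target = base 0x1bf6 + off 0x04 + 2 + imm 0 = 0x1bfc

0x1bfc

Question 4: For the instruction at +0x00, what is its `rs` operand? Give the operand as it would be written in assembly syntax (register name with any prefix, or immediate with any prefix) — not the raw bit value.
+0x00: a6 ac ⇒ word 0xa6ac (big)
  opcode bits[15:10]=0x29: move/RR
  [9:6] rd=10 = $10
  [5:2] rs=11 = $11

$11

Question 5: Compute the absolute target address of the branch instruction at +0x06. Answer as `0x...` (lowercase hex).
0x1bfa

@+06  big-endian(eb fc) = 0xebfc
  opcode bits[15:10]=0x3a: jz/J
  [9:0] imm=1020 (s10→-4) = #-4
  target = base 0x1bf6 + off 0x06 + 2 + imm -4 = 0x1bfa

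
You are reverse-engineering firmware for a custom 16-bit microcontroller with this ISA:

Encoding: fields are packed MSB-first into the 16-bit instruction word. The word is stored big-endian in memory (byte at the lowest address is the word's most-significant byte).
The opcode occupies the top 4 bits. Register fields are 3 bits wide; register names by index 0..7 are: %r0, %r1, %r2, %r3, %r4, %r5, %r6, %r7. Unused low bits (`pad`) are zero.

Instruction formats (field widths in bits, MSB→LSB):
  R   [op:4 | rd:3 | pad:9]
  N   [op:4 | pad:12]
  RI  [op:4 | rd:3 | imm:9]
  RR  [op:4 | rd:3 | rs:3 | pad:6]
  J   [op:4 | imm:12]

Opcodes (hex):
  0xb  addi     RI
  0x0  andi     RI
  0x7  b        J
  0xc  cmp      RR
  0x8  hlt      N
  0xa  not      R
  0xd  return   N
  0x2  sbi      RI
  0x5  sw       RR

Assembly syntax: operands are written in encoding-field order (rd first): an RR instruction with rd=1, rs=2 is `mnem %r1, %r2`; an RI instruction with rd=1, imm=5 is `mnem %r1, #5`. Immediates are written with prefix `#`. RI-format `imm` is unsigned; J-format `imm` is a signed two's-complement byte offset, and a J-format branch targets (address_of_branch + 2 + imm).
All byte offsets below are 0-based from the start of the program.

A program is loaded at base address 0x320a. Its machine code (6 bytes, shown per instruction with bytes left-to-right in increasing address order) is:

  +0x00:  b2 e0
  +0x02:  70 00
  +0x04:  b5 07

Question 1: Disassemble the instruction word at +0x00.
addi %r1, #224

+0x00: b2 e0 ⇒ word 0xb2e0 (big)
  op=0xb2e0>>12=0xb ⇒ addi (RI)
  rd@[11:9]=0x1 ⇒ %r1
  imm@[8:0]=0xe0 ⇒ #224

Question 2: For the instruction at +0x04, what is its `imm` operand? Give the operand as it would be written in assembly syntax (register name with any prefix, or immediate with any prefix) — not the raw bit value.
#263

@+04  big-endian(b5 07) = 0xb507
  opcode bits[15:12]=0xb: addi/RI
  [11:9] rd=2 = %r2
  [8:0] imm=263 = #263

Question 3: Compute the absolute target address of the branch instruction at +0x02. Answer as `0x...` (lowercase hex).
0x320e

[02] 70 00 → 0x7000
  opcode bits[15:12]=0x7: b/J
  imm@[11:0]=0x0 ⇒ #0
  target = base 0x320a + off 0x02 + 2 + imm 0 = 0x320e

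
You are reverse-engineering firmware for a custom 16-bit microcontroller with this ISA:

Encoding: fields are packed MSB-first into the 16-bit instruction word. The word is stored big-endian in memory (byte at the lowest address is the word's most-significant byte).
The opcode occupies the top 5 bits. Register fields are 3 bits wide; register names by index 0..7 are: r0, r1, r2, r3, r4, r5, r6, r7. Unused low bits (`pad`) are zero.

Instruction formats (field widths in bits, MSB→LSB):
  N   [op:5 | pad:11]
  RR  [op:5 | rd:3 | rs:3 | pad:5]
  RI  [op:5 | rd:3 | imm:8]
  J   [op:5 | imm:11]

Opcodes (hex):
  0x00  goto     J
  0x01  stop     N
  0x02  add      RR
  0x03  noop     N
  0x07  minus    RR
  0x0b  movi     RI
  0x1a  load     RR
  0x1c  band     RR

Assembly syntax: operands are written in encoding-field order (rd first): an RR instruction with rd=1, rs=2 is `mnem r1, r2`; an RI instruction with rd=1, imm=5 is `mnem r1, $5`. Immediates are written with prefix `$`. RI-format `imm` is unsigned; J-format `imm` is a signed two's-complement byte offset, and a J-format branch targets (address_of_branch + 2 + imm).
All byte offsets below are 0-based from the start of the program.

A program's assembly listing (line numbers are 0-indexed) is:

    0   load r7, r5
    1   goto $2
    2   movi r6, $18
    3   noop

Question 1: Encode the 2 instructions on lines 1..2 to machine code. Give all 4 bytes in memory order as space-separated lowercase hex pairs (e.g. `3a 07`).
00 02 5e 12

1. goto fields op=0x0:5|imm=2:11 → word 0002h → 00 02
2. movi fields op=0xb:5|rd=6:3|imm=18:8 → word 5e12h → 5e 12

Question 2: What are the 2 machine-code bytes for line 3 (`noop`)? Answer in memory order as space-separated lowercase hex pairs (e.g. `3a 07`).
18 00

L3: noop op=0x3:5|pad=0:11 ⇒ 0x1800 ⇒ big 18 00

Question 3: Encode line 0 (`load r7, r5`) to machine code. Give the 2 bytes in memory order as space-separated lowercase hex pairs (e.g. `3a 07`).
d7 a0

L0: load op=0x1a:5|rd=7:3|rs=5:3|pad=0:5 ⇒ 0xd7a0 ⇒ big d7 a0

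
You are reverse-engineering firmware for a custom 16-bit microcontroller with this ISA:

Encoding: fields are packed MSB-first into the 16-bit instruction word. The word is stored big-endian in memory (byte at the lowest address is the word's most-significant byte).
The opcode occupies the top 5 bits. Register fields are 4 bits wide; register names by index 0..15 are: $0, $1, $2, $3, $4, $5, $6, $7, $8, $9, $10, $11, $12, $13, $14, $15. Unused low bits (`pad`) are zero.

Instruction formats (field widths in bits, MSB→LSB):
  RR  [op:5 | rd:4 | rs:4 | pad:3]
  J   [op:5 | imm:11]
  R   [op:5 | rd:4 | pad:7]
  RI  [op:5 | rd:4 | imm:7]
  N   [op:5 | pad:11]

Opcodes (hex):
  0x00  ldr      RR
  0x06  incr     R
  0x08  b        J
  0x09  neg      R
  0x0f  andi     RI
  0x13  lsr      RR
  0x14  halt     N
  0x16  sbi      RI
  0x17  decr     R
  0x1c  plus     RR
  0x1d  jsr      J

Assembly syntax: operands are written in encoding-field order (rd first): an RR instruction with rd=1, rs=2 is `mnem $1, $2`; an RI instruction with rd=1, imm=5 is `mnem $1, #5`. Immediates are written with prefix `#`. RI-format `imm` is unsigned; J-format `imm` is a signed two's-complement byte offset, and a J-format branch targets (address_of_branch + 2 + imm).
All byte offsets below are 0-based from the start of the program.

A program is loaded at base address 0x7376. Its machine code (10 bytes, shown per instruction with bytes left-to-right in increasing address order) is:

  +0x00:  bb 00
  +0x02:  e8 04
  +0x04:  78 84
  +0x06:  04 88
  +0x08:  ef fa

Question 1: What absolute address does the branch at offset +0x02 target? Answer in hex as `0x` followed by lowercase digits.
0x737e

[02] e8 04 → 0xe804
  op=0xe804>>11=0x1d ⇒ jsr (J)
  [10:0] imm=4 = #4
  target = base 0x7376 + off 0x02 + 2 + imm 4 = 0x737e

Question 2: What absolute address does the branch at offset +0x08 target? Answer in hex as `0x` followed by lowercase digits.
off 0x08: read ef fa as big → 0xeffa
  top 5b → 0x1d → jsr [J]
  [10:0] imm=2042 (s11→-6) = #-6
  target = base 0x7376 + off 0x08 + 2 + imm -6 = 0x737a

0x737a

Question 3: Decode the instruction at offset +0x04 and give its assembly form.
[04] 78 84 → 0x7884
  op=0x7884>>11=0xf ⇒ andi (RI)
  [10:7] rd=1 = $1
  [6:0] imm=4 = #4

andi $1, #4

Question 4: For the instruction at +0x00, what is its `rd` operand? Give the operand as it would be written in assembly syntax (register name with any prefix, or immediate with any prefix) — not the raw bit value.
$6

@+00  big-endian(bb 00) = 0xbb00
  top 5b → 0x17 → decr [R]
  rd: (w>>7)&0xf=0x6 → $6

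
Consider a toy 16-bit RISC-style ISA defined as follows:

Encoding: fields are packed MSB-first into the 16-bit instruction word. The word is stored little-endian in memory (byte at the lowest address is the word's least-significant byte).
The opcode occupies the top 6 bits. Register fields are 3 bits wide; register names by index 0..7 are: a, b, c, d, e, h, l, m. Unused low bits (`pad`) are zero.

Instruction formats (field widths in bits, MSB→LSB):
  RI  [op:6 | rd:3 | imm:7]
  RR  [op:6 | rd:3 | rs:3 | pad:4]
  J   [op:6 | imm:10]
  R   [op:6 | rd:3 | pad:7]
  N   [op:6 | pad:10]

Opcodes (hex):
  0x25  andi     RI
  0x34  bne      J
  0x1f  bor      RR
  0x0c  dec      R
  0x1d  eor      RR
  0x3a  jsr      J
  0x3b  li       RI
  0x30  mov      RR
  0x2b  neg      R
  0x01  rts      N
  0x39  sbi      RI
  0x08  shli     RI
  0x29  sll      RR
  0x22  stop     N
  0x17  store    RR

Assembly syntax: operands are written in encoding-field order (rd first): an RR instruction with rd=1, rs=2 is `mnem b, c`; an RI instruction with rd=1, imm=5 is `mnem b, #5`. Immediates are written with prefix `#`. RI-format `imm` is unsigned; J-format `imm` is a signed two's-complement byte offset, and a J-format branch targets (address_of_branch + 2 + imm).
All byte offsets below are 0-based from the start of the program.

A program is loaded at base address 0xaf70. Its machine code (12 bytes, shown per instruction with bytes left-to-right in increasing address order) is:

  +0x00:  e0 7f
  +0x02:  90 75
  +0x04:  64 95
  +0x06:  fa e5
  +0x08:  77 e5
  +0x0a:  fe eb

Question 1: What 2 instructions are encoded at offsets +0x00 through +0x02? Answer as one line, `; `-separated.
bor m, l; eor d, b

+0x00: e0 7f ⇒ word 0x7fe0 (little)
  op=0x7fe0>>10=0x1f ⇒ bor (RR)
  rd@[9:7]=0x7 ⇒ m
  rs@[6:4]=0x6 ⇒ l
+0x02: 90 75 ⇒ word 0x7590 (little)
  op=0x7590>>10=0x1d ⇒ eor (RR)
  rd@[9:7]=0x3 ⇒ d
  rs@[6:4]=0x1 ⇒ b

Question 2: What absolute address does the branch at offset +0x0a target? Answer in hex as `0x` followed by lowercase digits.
+0x0a: fe eb ⇒ word 0xebfe (little)
  top 6b → 0x3a → jsr [J]
  imm: (w>>0)&0x3ff=0x3fe (s10→-2) → #-2
  target = base 0xaf70 + off 0x0a + 2 + imm -2 = 0xaf7a

0xaf7a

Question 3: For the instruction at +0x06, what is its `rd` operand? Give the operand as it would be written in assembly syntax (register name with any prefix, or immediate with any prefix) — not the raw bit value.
off 0x06: read fa e5 as little → 0xe5fa
  opcode bits[15:10]=0x39: sbi/RI
  [9:7] rd=3 = d
  [6:0] imm=122 = #122

d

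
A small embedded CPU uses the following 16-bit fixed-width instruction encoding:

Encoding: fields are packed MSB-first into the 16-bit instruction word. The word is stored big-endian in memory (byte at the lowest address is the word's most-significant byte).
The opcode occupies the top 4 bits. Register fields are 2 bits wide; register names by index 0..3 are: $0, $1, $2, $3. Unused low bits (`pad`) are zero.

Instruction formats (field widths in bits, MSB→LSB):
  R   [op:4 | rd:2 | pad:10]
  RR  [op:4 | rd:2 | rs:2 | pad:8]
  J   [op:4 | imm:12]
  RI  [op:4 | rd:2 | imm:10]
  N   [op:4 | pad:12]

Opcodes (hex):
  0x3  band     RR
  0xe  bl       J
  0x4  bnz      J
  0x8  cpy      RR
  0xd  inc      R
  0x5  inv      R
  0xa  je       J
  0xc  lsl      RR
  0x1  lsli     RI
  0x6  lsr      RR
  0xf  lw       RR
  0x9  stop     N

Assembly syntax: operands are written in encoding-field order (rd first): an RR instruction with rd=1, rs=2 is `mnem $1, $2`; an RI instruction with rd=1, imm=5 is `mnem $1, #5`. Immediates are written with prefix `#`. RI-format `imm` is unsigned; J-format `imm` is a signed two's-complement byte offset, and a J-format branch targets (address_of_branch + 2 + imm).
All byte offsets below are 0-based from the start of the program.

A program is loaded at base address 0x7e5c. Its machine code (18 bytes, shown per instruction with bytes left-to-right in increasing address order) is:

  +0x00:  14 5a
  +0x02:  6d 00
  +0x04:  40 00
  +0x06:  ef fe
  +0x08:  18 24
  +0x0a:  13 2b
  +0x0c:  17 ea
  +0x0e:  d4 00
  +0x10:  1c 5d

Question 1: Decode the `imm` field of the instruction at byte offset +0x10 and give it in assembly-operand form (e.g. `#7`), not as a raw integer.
@+10  big-endian(1c 5d) = 0x1c5d
  opcode bits[15:12]=0x1: lsli/RI
  [11:10] rd=3 = $3
  [9:0] imm=93 = #93

#93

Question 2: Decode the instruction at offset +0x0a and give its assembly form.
@+0a  big-endian(13 2b) = 0x132b
  opcode bits[15:12]=0x1: lsli/RI
  rd: (w>>10)&0x3=0x0 → $0
  imm: (w>>0)&0x3ff=0x32b → #811

lsli $0, #811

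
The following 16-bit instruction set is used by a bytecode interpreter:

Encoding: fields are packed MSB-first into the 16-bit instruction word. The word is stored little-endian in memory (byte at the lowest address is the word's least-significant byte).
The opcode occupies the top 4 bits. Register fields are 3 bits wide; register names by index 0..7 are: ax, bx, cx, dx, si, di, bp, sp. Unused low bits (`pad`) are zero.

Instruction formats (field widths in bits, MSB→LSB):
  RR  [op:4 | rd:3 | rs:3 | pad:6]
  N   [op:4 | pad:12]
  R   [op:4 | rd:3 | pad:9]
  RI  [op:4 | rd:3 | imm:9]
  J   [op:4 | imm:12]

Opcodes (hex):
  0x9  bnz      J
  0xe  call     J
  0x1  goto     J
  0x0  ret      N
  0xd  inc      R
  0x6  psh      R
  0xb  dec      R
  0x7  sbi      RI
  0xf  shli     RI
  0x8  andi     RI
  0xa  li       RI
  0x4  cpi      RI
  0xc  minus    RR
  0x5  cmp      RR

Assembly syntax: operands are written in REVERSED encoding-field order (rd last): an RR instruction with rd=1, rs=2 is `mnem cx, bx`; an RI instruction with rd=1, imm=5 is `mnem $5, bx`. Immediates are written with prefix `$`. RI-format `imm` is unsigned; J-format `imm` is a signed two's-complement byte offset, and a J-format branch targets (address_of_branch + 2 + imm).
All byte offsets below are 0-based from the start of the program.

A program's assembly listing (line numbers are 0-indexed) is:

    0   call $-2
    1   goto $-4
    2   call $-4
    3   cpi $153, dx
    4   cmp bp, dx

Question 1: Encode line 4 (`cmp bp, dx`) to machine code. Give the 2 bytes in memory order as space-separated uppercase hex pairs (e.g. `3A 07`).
80 57

L4: cmp op=0x5:4|rd=3:3|rs=6:3|pad=0:6 ⇒ 0x5780 ⇒ little 80 57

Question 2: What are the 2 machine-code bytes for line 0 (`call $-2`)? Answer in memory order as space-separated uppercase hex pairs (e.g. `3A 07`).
FE EF

L0: call op=0xe:4|imm=-2:12 ⇒ 0xeffe ⇒ little fe ef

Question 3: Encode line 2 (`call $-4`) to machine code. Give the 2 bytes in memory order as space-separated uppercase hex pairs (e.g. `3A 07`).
FC EF

L2: call op=0xe:4|imm=-4:12 ⇒ 0xeffc ⇒ little fc ef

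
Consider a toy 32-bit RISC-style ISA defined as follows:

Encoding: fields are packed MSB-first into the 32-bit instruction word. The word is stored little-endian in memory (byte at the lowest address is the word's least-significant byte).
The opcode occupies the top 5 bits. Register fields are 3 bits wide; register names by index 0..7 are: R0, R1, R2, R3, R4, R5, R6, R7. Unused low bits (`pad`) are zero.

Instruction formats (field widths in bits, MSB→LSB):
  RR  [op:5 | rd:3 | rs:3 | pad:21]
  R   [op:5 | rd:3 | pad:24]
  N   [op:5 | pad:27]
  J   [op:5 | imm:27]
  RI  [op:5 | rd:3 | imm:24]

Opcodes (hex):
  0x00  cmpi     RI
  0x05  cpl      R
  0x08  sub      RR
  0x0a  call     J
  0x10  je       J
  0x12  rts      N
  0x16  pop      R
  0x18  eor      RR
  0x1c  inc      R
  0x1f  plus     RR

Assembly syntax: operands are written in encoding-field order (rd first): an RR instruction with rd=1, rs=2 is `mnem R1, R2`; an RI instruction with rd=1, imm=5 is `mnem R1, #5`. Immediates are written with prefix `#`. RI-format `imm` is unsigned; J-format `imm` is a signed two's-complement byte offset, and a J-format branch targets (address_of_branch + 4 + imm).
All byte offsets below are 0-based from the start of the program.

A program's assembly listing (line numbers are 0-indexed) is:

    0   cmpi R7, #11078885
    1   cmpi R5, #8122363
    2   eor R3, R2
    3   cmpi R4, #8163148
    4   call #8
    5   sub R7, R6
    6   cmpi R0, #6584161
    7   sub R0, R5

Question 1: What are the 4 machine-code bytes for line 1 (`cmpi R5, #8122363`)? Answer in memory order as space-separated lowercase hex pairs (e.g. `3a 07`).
L1: cmpi op=0x0:5|rd=5:3|imm=8122363:24 ⇒ 0x057beffb ⇒ little fb ef 7b 05

fb ef 7b 05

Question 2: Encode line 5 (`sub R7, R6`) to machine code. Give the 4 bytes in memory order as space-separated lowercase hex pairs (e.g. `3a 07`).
00 00 c0 47

line 5 (sub): pack op=0x8:5|rd=7:3|rs=6:3|pad=0:21 = 0x47c00000; little→ 00 00 c0 47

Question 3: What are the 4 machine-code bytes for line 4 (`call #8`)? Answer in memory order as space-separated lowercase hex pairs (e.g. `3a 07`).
4. call fields op=0xa:5|imm=8:27 → word 50000008h → 08 00 00 50

08 00 00 50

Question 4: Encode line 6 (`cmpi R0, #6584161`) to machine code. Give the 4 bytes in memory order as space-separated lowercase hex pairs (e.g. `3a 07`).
L6: cmpi op=0x0:5|rd=0:3|imm=6584161:24 ⇒ 0x00647761 ⇒ little 61 77 64 00

61 77 64 00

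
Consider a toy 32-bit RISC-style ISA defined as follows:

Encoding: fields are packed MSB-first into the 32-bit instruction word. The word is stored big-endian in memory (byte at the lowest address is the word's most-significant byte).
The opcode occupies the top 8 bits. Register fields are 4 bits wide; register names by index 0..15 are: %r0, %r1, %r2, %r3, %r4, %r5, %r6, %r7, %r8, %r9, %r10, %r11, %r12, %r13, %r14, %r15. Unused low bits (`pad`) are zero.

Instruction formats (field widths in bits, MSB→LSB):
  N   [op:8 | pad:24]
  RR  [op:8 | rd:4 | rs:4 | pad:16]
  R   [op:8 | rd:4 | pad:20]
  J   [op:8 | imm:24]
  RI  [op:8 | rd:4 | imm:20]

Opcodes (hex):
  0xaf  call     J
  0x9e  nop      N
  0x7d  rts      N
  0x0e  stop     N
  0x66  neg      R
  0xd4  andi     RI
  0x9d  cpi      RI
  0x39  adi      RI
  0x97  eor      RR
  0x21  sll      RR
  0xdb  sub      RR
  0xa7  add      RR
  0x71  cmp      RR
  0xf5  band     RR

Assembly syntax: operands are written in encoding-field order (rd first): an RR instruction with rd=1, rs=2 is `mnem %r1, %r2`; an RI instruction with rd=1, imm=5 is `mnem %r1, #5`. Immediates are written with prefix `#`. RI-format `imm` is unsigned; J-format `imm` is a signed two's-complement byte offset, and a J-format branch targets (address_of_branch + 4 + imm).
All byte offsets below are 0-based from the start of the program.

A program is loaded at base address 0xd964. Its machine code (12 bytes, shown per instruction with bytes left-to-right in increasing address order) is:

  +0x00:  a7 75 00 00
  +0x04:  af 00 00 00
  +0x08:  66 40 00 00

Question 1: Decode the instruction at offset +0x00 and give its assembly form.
add %r7, %r5

off 0x00: read a7 75 00 00 as big → 0xa7750000
  opcode bits[31:24]=0xa7: add/RR
  [23:20] rd=7 = %r7
  [19:16] rs=5 = %r5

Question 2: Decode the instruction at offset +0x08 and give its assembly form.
@+08  big-endian(66 40 00 00) = 0x66400000
  top 8b → 0x66 → neg [R]
  [23:20] rd=4 = %r4

neg %r4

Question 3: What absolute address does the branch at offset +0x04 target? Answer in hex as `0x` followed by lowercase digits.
0xd96c

@+04  big-endian(af 00 00 00) = 0xaf000000
  opcode bits[31:24]=0xaf: call/J
  [23:0] imm=0 = #0
  target = base 0xd964 + off 0x04 + 4 + imm 0 = 0xd96c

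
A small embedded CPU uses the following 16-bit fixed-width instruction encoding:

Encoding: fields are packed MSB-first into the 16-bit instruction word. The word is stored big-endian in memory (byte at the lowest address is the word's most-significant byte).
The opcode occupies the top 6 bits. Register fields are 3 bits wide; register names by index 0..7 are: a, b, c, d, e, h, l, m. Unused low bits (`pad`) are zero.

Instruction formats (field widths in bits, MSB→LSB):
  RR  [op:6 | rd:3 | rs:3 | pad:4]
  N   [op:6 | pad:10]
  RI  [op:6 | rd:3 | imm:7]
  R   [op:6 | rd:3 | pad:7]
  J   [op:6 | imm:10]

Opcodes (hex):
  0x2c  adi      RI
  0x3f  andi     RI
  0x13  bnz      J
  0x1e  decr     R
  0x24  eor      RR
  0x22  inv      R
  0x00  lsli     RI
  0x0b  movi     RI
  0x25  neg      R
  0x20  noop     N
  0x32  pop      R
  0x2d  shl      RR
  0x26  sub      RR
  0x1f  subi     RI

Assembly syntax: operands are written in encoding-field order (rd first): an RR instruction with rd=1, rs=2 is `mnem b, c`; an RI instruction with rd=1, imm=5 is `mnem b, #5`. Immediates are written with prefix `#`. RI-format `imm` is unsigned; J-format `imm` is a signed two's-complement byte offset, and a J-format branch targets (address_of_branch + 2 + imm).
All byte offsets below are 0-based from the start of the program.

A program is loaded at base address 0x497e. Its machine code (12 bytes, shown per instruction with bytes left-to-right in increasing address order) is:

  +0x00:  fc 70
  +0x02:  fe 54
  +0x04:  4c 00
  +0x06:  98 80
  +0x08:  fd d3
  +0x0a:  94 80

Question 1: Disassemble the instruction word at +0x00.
andi a, #112

@+00  big-endian(fc 70) = 0xfc70
  op=0xfc70>>10=0x3f ⇒ andi (RI)
  rd: (w>>7)&0x7=0x0 → a
  imm: (w>>0)&0x7f=0x70 → #112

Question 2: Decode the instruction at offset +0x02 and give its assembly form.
andi e, #84

off 0x02: read fe 54 as big → 0xfe54
  op=0xfe54>>10=0x3f ⇒ andi (RI)
  rd@[9:7]=0x4 ⇒ e
  imm@[6:0]=0x54 ⇒ #84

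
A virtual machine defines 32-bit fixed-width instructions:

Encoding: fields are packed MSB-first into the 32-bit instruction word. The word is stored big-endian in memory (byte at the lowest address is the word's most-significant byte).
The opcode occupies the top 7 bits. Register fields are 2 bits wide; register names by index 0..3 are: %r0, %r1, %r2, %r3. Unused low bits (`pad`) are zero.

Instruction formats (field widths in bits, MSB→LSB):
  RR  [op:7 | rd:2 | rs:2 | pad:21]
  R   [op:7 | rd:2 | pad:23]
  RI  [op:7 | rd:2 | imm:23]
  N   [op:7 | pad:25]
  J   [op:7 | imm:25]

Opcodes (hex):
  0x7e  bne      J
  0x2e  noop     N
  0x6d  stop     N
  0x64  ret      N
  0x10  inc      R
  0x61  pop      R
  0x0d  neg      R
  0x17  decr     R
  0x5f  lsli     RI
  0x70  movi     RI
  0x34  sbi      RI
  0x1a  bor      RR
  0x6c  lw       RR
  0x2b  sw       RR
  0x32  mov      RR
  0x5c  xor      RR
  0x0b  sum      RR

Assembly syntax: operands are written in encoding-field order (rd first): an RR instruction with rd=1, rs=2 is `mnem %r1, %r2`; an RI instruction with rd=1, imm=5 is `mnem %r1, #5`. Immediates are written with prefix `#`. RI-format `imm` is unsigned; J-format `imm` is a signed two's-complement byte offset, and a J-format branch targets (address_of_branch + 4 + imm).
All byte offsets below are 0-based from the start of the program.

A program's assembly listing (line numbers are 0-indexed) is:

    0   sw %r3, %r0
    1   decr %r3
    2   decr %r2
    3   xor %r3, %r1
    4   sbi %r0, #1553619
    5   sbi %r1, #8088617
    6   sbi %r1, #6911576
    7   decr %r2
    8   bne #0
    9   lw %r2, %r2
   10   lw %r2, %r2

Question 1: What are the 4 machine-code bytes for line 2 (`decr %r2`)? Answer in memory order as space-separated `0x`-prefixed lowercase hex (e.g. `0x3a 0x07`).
2. decr fields op=0x17:7|rd=2:2|pad=0:23 → word 2f000000h → 2f 00 00 00

0x2f 0x00 0x00 0x00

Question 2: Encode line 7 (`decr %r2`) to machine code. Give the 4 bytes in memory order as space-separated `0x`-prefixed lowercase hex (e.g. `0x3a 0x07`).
7. decr fields op=0x17:7|rd=2:2|pad=0:23 → word 2f000000h → 2f 00 00 00

0x2f 0x00 0x00 0x00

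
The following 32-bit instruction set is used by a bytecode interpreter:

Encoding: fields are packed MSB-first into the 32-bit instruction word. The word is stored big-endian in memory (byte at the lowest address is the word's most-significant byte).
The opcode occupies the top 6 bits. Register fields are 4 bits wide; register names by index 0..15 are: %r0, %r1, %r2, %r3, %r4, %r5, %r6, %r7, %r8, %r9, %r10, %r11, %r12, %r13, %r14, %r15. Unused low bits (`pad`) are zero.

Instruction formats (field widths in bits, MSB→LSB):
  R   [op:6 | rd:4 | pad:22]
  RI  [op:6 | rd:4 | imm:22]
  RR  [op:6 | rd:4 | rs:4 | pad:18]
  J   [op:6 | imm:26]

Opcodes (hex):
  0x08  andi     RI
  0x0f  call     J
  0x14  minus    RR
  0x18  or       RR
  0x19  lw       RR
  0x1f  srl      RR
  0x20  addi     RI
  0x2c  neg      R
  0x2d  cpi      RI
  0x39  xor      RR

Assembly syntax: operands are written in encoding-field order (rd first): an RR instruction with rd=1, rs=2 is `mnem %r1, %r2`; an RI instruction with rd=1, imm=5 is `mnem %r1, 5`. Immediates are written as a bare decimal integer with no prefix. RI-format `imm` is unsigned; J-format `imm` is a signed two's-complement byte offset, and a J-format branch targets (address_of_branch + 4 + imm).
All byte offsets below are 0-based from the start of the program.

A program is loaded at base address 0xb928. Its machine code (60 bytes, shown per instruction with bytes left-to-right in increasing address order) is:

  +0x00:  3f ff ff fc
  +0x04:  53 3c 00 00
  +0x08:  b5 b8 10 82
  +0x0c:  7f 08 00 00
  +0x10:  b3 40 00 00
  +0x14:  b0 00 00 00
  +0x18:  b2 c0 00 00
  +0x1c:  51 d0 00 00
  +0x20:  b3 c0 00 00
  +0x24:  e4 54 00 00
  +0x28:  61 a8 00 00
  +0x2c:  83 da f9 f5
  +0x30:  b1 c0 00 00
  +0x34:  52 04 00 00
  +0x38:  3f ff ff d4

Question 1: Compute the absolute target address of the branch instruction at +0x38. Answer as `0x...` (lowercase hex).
0xb938

+0x38: 3f ff ff d4 ⇒ word 0x3fffffd4 (big)
  top 6b → 0xf → call [J]
  imm@[25:0]=0x3ffffd4 (s26→-44) ⇒ -44
  target = base 0xb928 + off 0x38 + 4 + imm -44 = 0xb938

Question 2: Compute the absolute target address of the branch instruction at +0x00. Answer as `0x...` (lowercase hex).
[00] 3f ff ff fc → 0x3ffffffc
  op=0x3ffffffc>>26=0xf ⇒ call (J)
  imm@[25:0]=0x3fffffc (s26→-4) ⇒ -4
  target = base 0xb928 + off 0x00 + 4 + imm -4 = 0xb928

0xb928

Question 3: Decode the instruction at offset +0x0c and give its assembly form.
[0c] 7f 08 00 00 → 0x7f080000
  op=0x7f080000>>26=0x1f ⇒ srl (RR)
  rd: (w>>22)&0xf=0xc → %r12
  rs: (w>>18)&0xf=0x2 → %r2

srl %r12, %r2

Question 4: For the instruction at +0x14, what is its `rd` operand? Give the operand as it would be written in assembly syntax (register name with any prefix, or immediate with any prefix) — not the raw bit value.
@+14  big-endian(b0 00 00 00) = 0xb0000000
  op=0xb0000000>>26=0x2c ⇒ neg (R)
  rd: (w>>22)&0xf=0x0 → %r0

%r0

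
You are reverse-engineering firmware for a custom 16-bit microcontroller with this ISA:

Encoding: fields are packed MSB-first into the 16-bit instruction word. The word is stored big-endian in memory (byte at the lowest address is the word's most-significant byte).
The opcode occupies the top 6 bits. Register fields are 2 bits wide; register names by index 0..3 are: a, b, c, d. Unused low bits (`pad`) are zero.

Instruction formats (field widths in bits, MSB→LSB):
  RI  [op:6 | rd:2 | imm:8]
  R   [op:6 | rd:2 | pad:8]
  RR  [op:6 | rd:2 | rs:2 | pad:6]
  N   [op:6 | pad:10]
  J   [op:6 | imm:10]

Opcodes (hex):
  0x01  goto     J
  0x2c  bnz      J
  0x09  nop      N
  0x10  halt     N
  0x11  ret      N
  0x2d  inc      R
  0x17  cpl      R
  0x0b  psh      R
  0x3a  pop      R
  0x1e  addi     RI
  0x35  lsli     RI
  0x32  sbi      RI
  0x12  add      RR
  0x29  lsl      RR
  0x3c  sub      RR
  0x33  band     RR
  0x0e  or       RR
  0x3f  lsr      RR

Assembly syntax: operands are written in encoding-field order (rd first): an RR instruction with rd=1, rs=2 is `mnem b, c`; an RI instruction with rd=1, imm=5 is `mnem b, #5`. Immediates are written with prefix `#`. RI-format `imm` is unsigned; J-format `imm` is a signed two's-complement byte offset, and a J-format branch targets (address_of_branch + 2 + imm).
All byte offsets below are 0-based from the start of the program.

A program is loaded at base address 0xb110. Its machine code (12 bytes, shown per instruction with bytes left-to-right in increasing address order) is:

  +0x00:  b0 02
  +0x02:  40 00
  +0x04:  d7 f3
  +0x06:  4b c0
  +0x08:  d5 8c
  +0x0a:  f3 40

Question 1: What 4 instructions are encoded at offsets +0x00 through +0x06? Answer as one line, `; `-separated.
off 0x00: read b0 02 as big → 0xb002
  opcode bits[15:10]=0x2c: bnz/J
  [9:0] imm=2 = #2
off 0x02: read 40 00 as big → 0x4000
  opcode bits[15:10]=0x10: halt/N
off 0x04: read d7 f3 as big → 0xd7f3
  opcode bits[15:10]=0x35: lsli/RI
  [9:8] rd=3 = d
  [7:0] imm=243 = #243
off 0x06: read 4b c0 as big → 0x4bc0
  opcode bits[15:10]=0x12: add/RR
  [9:8] rd=3 = d
  [7:6] rs=3 = d

bnz #2; halt; lsli d, #243; add d, d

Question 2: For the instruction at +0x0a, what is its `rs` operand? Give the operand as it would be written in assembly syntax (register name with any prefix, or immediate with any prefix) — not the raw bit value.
b

@+0a  big-endian(f3 40) = 0xf340
  op=0xf340>>10=0x3c ⇒ sub (RR)
  rd@[9:8]=0x3 ⇒ d
  rs@[7:6]=0x1 ⇒ b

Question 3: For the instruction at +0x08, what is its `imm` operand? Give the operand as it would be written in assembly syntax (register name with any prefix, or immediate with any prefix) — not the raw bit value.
#140

off 0x08: read d5 8c as big → 0xd58c
  opcode bits[15:10]=0x35: lsli/RI
  rd@[9:8]=0x1 ⇒ b
  imm@[7:0]=0x8c ⇒ #140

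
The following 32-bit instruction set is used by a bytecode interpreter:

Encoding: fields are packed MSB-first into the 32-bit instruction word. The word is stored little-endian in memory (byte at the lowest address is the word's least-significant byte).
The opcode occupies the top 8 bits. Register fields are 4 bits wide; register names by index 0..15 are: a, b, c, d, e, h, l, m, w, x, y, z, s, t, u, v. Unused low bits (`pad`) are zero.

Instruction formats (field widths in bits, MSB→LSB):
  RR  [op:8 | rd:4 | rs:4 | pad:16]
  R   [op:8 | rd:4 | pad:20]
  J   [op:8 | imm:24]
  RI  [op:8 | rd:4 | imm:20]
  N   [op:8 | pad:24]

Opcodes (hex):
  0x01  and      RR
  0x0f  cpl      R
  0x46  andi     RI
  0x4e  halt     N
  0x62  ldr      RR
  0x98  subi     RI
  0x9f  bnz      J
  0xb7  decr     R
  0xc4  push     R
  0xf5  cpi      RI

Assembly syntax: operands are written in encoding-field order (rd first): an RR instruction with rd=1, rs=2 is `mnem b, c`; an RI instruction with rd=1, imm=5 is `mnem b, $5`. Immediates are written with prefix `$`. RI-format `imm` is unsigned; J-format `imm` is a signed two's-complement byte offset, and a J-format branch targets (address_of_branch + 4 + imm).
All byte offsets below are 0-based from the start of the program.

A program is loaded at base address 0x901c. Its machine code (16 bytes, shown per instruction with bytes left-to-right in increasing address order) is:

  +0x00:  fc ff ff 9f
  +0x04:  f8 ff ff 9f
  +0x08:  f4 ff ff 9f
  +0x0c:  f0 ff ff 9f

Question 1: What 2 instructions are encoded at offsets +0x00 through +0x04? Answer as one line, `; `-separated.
bnz $-4; bnz $-8

[00] fc ff ff 9f → 0x9ffffffc
  top 8b → 0x9f → bnz [J]
  imm@[23:0]=0xfffffc (s24→-4) ⇒ $-4
[04] f8 ff ff 9f → 0x9ffffff8
  top 8b → 0x9f → bnz [J]
  imm@[23:0]=0xfffff8 (s24→-8) ⇒ $-8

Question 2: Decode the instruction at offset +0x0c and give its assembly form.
bnz $-16

+0x0c: f0 ff ff 9f ⇒ word 0x9ffffff0 (little)
  top 8b → 0x9f → bnz [J]
  [23:0] imm=16777200 (s24→-16) = $-16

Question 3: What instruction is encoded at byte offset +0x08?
off 0x08: read f4 ff ff 9f as little → 0x9ffffff4
  top 8b → 0x9f → bnz [J]
  imm: (w>>0)&0xffffff=0xfffff4 (s24→-12) → $-12

bnz $-12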